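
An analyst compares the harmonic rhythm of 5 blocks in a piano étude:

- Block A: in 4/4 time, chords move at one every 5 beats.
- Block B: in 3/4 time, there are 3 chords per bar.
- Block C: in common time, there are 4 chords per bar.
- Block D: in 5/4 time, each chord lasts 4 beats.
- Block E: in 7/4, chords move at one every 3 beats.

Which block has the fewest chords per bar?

Block A

A: each chord is 5 beats in 4/4, so 0.8 per bar.
B: each chord is 1 beat in 3/4, so 3 per bar.
C: each chord is 1 beat in 4/4, so 4 per bar.
D: each chord is 4 beats in 5/4, so 1.25 per bar.
E: each chord is 3 beats in 7/4, so 7/3 per bar.
Slowest is A at 0.8 chords/bar.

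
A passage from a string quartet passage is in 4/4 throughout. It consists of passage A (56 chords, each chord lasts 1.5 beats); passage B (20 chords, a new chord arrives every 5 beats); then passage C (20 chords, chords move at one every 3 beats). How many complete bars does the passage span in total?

61 bars

A: 56 × 1.5 = 84 beats = 21 bars.
B: 20 × 5 = 100 beats = 25 bars.
C: 20 × 3 = 60 beats = 15 bars.
Total: 21 + 25 + 15 = 61 bars.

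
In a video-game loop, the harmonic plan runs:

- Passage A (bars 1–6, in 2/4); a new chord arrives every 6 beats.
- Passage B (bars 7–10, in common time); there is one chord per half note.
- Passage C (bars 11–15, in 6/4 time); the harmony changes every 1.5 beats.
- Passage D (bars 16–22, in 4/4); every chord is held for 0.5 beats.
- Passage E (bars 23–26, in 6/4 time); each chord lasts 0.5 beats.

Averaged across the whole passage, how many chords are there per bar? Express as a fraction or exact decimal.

67/13 chords per bar

A: 6 × 2 = 12 beats ÷ 6 = 2 chords.
B: 4 × 4 = 16 beats ÷ 2 = 8 chords.
C: 5 × 6 = 30 beats ÷ 1.5 = 20 chords.
D: 7 × 4 = 28 beats ÷ 0.5 = 56 chords.
E: 4 × 6 = 24 beats ÷ 0.5 = 48 chords.
Overall: 134 chords over 26 bars → 134/26 = 67/13 chords per bar.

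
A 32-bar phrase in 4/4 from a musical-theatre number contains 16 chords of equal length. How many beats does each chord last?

8 beats

32 bars × 4 beats/bar = 128 beats total.
128 beats ÷ 16 chords = 8 beats per chord.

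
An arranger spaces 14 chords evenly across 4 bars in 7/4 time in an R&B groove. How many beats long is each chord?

4 bars × 7 beats/bar = 28 beats total.
28 beats ÷ 14 chords = 2 beats per chord.
(That is a half note.)

2 beats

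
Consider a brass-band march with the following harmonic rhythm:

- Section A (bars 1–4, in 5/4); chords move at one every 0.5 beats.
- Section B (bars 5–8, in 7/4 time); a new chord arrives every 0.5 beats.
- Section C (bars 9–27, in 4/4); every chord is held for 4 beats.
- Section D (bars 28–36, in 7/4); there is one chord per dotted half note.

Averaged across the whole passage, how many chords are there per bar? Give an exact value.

A: 4 bars of 5 beats is 20 beats; at 0.5 beats each that's 40 chords.
B: 4 bars of 7 beats is 28 beats; at 0.5 beats each that's 56 chords.
C: 19 bars of 4 beats is 76 beats; at 4 beats each that's 19 chords.
D: 9 bars of 7 beats is 63 beats; at 3 beats each that's 21 chords.
Overall: 136 chords over 36 bars → 136/36 = 34/9 chords per bar.

34/9 chords per bar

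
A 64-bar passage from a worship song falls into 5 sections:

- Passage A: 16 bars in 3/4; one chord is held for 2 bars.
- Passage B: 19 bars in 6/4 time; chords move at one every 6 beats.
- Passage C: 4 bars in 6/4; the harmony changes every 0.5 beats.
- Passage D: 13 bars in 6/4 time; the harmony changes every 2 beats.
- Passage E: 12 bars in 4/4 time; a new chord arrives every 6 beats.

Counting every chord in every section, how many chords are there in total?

A has 48 beats and chords last 6 each, so 8 chords.
B has 114 beats and chords last 6 each, so 19 chords.
C has 24 beats and chords last 0.5 each, so 48 chords.
D has 78 beats and chords last 2 each, so 39 chords.
E has 48 beats and chords last 6 each, so 8 chords.
Total: 8 + 19 + 48 + 39 + 8 = 122.

122 chords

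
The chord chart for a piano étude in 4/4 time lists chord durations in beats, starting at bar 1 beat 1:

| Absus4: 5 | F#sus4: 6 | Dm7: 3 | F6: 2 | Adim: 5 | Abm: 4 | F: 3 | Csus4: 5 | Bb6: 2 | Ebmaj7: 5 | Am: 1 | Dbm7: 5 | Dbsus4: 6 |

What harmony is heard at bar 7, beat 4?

Beat 4 of bar 7 is beat (7−1)×4 + 4 = 28 overall.
Running totals: Absus4 ends at 5, F#sus4 ends at 11, Dm7 ends at 14, F6 ends at 16, Adim ends at 21, Abm ends at 25, F ends at 28.
Beat 28 falls within F.

F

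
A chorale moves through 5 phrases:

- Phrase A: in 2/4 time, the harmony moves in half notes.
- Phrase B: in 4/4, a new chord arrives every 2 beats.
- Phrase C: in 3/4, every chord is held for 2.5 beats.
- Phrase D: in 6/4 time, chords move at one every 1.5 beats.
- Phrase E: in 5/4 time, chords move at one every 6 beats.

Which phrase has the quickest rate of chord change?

Phrase D

A: 2/2 = 1 chord/bar.
B: 4/2 = 2 chords/bar.
C: 3/2.5 = 1.2 chords/bar.
D: 6/1.5 = 4 chords/bar.
E: 5/6 = 5/6 chords/bar.
Fastest is D at 4 chords/bar.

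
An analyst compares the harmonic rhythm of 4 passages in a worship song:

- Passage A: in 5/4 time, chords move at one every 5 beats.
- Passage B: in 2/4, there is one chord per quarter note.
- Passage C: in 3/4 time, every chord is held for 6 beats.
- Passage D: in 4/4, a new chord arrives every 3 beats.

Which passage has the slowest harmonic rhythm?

Passage C

A: each chord is 5 beats in 5/4, so 1 per bar.
B: each chord is 1 beat in 2/4, so 2 per bar.
C: each chord is 6 beats in 3/4, so 0.5 per bar.
D: each chord is 3 beats in 4/4, so 4/3 per bar.
Slowest is C at 0.5 chords/bar.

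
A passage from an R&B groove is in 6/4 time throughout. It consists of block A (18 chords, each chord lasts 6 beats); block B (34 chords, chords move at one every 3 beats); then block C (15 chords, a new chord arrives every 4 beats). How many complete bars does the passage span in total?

45 bars

A: 18 × 6 = 108 beats = 18 bars.
B: 34 × 3 = 102 beats = 17 bars.
C: 15 × 4 = 60 beats = 10 bars.
Total: 18 + 17 + 10 = 45 bars.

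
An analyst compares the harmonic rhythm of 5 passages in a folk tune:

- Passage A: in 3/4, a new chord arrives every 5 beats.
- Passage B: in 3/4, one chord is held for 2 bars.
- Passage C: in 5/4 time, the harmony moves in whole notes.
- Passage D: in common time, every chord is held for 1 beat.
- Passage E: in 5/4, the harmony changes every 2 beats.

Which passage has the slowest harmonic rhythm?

Passage B

A: 3/5 = 0.6 chords/bar.
B: 3/6 = 0.5 chords/bar.
C: 5/4 = 1.25 chords/bar.
D: 4/1 = 4 chords/bar.
E: 5/2 = 2.5 chords/bar.
Slowest is B at 0.5 chords/bar.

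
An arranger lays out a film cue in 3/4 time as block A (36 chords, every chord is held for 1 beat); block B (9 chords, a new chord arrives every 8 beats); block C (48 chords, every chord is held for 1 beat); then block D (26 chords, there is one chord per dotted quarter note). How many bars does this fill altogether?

65 bars

A: 36 × 1 = 36 beats = 12 bars.
B: 9 × 8 = 72 beats = 24 bars.
C: 48 × 1 = 48 beats = 16 bars.
D: 26 × 1.5 = 39 beats = 13 bars.
Total: 12 + 24 + 16 + 13 = 65 bars.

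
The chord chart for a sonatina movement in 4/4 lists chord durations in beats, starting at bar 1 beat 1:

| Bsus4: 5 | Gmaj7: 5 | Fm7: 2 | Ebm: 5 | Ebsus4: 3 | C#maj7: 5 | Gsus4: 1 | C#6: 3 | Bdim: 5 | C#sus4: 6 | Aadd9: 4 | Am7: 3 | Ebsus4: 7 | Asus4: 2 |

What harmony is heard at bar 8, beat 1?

Beat 1 of bar 8 is beat (8−1)×4 + 1 = 29 overall.
Running totals: Bsus4 ends at 5, Gmaj7 ends at 10, Fm7 ends at 12, Ebm ends at 17, Ebsus4 ends at 20, C#maj7 ends at 25, Gsus4 ends at 26, C#6 ends at 29.
Beat 29 falls within C#6.

C#6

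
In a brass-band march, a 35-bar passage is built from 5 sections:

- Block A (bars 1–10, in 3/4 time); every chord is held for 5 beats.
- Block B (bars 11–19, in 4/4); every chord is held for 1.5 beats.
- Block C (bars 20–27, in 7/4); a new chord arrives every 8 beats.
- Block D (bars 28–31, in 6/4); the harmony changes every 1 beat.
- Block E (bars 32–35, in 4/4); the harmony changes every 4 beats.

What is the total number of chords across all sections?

A: 10 bars × 3 beats = 30 beats; 5 beats/chord → 6 chords.
B: 9 bars × 4 beats = 36 beats; 1.5 beats/chord → 24 chords.
C: 8 bars × 7 beats = 56 beats; 8 beats/chord → 7 chords.
D: 4 bars × 6 beats = 24 beats; 1 beat/chord → 24 chords.
E: 4 bars × 4 beats = 16 beats; 4 beats/chord → 4 chords.
Total: 6 + 24 + 7 + 24 + 4 = 65.

65 chords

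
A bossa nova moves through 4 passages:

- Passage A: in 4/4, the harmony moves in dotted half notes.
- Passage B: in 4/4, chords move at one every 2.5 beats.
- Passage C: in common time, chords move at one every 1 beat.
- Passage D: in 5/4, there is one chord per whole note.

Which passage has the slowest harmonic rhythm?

A: 4/3 = 4/3 chords/bar.
B: 4/2.5 = 1.6 chords/bar.
C: 4/1 = 4 chords/bar.
D: 5/4 = 1.25 chords/bar.
Slowest is D at 1.25 chords/bar.

Passage D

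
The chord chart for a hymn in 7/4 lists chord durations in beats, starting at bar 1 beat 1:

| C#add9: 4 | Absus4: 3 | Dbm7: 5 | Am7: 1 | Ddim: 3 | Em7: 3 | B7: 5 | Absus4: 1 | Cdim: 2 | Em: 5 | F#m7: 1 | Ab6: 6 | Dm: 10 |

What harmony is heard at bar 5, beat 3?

Em

Beat 3 of bar 5 is beat (5−1)×7 + 3 = 31 overall.
Running totals: C#add9 ends at 4, Absus4 ends at 7, Dbm7 ends at 12, Am7 ends at 13, Ddim ends at 16, Em7 ends at 19, B7 ends at 24, Absus4 ends at 25, Cdim ends at 27, Em ends at 32.
Beat 31 falls within Em.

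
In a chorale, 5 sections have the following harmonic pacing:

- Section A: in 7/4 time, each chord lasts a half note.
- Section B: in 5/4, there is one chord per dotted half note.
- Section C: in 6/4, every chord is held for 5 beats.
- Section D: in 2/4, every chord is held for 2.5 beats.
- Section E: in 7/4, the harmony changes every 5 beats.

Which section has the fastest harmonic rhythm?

Section A

A: 7 beats/bar ÷ 2 beats/chord = 3.5 chords/bar.
B: 5 beats/bar ÷ 3 beats/chord = 5/3 chords/bar.
C: 6 beats/bar ÷ 5 beats/chord = 1.2 chords/bar.
D: 2 beats/bar ÷ 2.5 beats/chord = 0.8 chords/bar.
E: 7 beats/bar ÷ 5 beats/chord = 1.4 chords/bar.
Fastest is A at 3.5 chords/bar.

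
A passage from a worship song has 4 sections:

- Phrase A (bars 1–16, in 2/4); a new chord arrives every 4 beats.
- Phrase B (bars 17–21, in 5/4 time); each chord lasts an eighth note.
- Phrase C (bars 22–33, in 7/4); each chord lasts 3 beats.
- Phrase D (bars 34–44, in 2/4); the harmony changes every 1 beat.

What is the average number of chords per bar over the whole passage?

A: 16 × 2 = 32 beats ÷ 4 = 8 chords.
B: 5 × 5 = 25 beats ÷ 0.5 = 50 chords.
C: 12 × 7 = 84 beats ÷ 3 = 28 chords.
D: 11 × 2 = 22 beats ÷ 1 = 22 chords.
Overall: 108 chords over 44 bars → 108/44 = 27/11 chords per bar.

27/11 chords per bar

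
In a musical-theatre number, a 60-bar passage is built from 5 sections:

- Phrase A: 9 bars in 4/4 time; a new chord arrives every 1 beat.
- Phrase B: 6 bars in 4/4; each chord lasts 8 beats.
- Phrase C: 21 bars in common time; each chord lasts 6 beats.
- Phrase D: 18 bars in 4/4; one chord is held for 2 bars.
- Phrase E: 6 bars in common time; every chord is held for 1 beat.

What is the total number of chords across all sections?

A: 9·4 = 36 beats, 36/1 = 36 chords.
B: 6·4 = 24 beats, 24/8 = 3 chords.
C: 21·4 = 84 beats, 84/6 = 14 chords.
D: 18·4 = 72 beats, 72/8 = 9 chords.
E: 6·4 = 24 beats, 24/1 = 24 chords.
Total: 36 + 3 + 14 + 9 + 24 = 86.

86 chords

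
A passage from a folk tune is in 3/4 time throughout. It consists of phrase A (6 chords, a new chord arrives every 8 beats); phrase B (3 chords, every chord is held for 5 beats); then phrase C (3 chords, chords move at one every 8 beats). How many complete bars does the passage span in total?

A: 6 × 8 = 48 beats = 16 bars.
B: 3 × 5 = 15 beats = 5 bars.
C: 3 × 8 = 24 beats = 8 bars.
Total: 16 + 5 + 8 = 29 bars.

29 bars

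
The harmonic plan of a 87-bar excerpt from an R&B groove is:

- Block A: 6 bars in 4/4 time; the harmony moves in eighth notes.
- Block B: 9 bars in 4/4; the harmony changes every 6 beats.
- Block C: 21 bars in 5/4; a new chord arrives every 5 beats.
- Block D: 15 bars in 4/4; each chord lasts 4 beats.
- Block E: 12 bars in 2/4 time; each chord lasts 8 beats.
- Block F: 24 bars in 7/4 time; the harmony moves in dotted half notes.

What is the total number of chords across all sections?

149 chords

A has 24 beats and chords last 0.5 each, so 48 chords.
B has 36 beats and chords last 6 each, so 6 chords.
C has 105 beats and chords last 5 each, so 21 chords.
D has 60 beats and chords last 4 each, so 15 chords.
E has 24 beats and chords last 8 each, so 3 chords.
F has 168 beats and chords last 3 each, so 56 chords.
Total: 48 + 6 + 21 + 15 + 3 + 56 = 149.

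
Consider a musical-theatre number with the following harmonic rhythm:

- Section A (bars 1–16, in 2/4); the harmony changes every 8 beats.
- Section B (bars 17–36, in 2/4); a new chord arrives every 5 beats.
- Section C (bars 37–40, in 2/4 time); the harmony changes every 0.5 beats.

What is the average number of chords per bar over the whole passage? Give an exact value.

A: 16 bars of 2 beats is 32 beats; at 8 beats each that's 4 chords.
B: 20 bars of 2 beats is 40 beats; at 5 beats each that's 8 chords.
C: 4 bars of 2 beats is 8 beats; at 0.5 beats each that's 16 chords.
Overall: 28 chords over 40 bars → 28/40 = 0.7 chords per bar.

0.7 chords per bar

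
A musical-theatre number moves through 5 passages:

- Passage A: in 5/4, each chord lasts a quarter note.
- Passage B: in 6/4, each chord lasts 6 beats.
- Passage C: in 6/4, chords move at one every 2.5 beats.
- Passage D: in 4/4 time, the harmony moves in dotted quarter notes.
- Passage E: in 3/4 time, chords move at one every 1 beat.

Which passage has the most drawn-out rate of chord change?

Passage B

A: 5/1 = 5 chords/bar.
B: 6/6 = 1 chord/bar.
C: 6/2.5 = 2.4 chords/bar.
D: 4/1.5 = 8/3 chords/bar.
E: 3/1 = 3 chords/bar.
Slowest is B at 1 chords/bar.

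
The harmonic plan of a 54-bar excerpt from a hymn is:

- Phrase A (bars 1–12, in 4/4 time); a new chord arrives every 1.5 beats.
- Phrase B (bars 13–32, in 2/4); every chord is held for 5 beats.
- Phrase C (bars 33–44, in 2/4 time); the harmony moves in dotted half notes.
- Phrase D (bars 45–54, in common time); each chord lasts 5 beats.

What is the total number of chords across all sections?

56 chords

A: 12 bars × 4 beats = 48 beats; 1.5 beats/chord → 32 chords.
B: 20 bars × 2 beats = 40 beats; 5 beats/chord → 8 chords.
C: 12 bars × 2 beats = 24 beats; 3 beats/chord → 8 chords.
D: 10 bars × 4 beats = 40 beats; 5 beats/chord → 8 chords.
Total: 32 + 8 + 8 + 8 = 56.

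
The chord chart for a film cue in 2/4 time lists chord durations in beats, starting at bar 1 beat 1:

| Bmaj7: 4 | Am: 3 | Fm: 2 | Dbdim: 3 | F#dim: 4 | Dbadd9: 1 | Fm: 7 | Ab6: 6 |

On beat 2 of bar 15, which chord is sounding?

Beat 2 of bar 15 is beat (15−1)×2 + 2 = 30 overall.
Running totals: Bmaj7 ends at 4, Am ends at 7, Fm ends at 9, Dbdim ends at 12, F#dim ends at 16, Dbadd9 ends at 17, Fm ends at 24, Ab6 ends at 30.
Beat 30 falls within Ab6.

Ab6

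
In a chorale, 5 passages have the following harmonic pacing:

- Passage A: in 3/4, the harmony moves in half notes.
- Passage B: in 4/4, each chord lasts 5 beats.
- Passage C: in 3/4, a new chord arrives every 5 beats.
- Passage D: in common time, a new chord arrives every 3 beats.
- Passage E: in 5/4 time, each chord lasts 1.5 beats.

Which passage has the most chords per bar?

Passage E

A: 3/2 = 1.5 chords/bar.
B: 4/5 = 0.8 chords/bar.
C: 3/5 = 0.6 chords/bar.
D: 4/3 = 4/3 chords/bar.
E: 5/1.5 = 10/3 chords/bar.
Fastest is E at 10/3 chords/bar.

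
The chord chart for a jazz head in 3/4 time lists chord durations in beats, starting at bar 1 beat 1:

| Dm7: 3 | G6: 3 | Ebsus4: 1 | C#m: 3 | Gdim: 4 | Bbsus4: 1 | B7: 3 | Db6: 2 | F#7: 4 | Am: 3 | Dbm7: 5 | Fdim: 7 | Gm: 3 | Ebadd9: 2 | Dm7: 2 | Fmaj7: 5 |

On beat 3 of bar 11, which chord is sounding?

Fdim

Beat 3 of bar 11 is beat (11−1)×3 + 3 = 33 overall.
Running totals: Dm7 ends at 3, G6 ends at 6, Ebsus4 ends at 7, C#m ends at 10, Gdim ends at 14, Bbsus4 ends at 15, B7 ends at 18, Db6 ends at 20, F#7 ends at 24, Am ends at 27, Dbm7 ends at 32, Fdim ends at 39.
Beat 33 falls within Fdim.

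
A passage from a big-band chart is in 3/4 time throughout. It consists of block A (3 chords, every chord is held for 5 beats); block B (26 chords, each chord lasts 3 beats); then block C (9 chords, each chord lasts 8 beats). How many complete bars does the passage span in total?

55 bars

A: 3 × 5 = 15 beats = 5 bars.
B: 26 × 3 = 78 beats = 26 bars.
C: 9 × 8 = 72 beats = 24 bars.
Total: 5 + 26 + 24 = 55 bars.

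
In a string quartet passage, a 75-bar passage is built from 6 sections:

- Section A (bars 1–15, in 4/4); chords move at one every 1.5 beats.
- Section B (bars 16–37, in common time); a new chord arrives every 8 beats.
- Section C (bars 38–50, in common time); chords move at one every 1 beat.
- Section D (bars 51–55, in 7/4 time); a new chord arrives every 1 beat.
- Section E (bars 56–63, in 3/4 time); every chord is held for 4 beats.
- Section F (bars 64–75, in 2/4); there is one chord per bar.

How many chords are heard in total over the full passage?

156 chords

A: 15 bars × 4 beats = 60 beats; 1.5 beats/chord → 40 chords.
B: 22 bars × 4 beats = 88 beats; 8 beats/chord → 11 chords.
C: 13 bars × 4 beats = 52 beats; 1 beat/chord → 52 chords.
D: 5 bars × 7 beats = 35 beats; 1 beat/chord → 35 chords.
E: 8 bars × 3 beats = 24 beats; 4 beats/chord → 6 chords.
F: 12 bars × 2 beats = 24 beats; 2 beats/chord → 12 chords.
Total: 40 + 11 + 52 + 35 + 6 + 12 = 156.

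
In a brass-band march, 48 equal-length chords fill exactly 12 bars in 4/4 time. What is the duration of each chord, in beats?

1 beat

12 bars × 4 beats/bar = 48 beats total.
48 beats ÷ 48 chords = 1 beats per chord.
(That is a quarter note.)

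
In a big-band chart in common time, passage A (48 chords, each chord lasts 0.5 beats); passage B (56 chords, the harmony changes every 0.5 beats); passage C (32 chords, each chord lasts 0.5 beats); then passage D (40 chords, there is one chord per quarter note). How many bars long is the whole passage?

27 bars

A: 48 × 0.5 = 24 beats = 6 bars.
B: 56 × 0.5 = 28 beats = 7 bars.
C: 32 × 0.5 = 16 beats = 4 bars.
D: 40 × 1 = 40 beats = 10 bars.
Total: 6 + 7 + 4 + 10 = 27 bars.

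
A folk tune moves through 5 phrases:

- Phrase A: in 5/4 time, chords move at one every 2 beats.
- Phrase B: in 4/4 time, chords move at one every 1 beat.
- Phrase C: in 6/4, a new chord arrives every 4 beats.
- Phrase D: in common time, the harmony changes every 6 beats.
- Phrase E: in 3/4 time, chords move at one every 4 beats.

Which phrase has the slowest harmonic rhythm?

Phrase D

A: 5 beats/bar ÷ 2 beats/chord = 2.5 chords/bar.
B: 4 beats/bar ÷ 1 beat/chord = 4 chords/bar.
C: 6 beats/bar ÷ 4 beats/chord = 1.5 chords/bar.
D: 4 beats/bar ÷ 6 beats/chord = 2/3 chords/bar.
E: 3 beats/bar ÷ 4 beats/chord = 0.75 chords/bar.
Slowest is D at 2/3 chords/bar.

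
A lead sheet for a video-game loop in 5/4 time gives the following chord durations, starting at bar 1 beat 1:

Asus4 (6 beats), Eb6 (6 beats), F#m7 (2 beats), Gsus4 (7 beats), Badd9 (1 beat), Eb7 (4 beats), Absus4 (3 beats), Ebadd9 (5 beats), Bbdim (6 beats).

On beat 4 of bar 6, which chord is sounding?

Absus4

Beat 4 of bar 6 is beat (6−1)×5 + 4 = 29 overall.
Running totals: Asus4 ends at 6, Eb6 ends at 12, F#m7 ends at 14, Gsus4 ends at 21, Badd9 ends at 22, Eb7 ends at 26, Absus4 ends at 29.
Beat 29 falls within Absus4.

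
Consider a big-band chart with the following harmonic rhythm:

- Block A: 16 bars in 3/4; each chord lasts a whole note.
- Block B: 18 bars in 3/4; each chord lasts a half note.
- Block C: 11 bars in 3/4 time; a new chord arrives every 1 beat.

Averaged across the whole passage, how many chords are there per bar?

1.6 chords per bar

A: 16 bars of 3 beats is 48 beats; at 4 beats each that's 12 chords.
B: 18 bars of 3 beats is 54 beats; at 2 beats each that's 27 chords.
C: 11 bars of 3 beats is 33 beats; at 1 beat each that's 33 chords.
Overall: 72 chords over 45 bars → 72/45 = 1.6 chords per bar.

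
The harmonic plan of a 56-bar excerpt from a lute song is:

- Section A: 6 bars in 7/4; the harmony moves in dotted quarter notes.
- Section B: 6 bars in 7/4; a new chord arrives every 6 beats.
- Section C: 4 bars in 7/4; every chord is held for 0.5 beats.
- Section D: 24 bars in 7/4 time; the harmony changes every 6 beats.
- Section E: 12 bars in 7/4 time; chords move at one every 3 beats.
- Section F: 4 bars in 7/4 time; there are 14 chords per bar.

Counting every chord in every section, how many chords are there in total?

A: 6 bars × 7 beats = 42 beats; 1.5 beats/chord → 28 chords.
B: 6 bars × 7 beats = 42 beats; 6 beats/chord → 7 chords.
C: 4 bars × 7 beats = 28 beats; 0.5 beats/chord → 56 chords.
D: 24 bars × 7 beats = 168 beats; 6 beats/chord → 28 chords.
E: 12 bars × 7 beats = 84 beats; 3 beats/chord → 28 chords.
F: 4 bars × 7 beats = 28 beats; 0.5 beats/chord → 56 chords.
Total: 28 + 7 + 56 + 28 + 28 + 56 = 203.

203 chords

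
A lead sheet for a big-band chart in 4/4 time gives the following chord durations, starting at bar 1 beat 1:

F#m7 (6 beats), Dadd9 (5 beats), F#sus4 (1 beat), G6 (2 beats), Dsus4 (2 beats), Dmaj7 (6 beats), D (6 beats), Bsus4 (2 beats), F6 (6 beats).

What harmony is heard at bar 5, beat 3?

Dmaj7

Beat 3 of bar 5 is beat (5−1)×4 + 3 = 19 overall.
Running totals: F#m7 ends at 6, Dadd9 ends at 11, F#sus4 ends at 12, G6 ends at 14, Dsus4 ends at 16, Dmaj7 ends at 22.
Beat 19 falls within Dmaj7.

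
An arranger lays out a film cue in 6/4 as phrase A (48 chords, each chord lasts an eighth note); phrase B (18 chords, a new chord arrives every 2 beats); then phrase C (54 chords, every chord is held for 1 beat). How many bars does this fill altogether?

A: 48 × 0.5 = 24 beats = 4 bars.
B: 18 × 2 = 36 beats = 6 bars.
C: 54 × 1 = 54 beats = 9 bars.
Total: 4 + 6 + 9 = 19 bars.

19 bars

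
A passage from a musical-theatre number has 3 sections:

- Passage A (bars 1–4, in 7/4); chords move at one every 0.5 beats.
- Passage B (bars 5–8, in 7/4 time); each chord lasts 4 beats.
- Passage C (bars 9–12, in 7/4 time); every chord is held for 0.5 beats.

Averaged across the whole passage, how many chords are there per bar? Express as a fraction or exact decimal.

119/12 chords per bar

A: 4 × 7 = 28 beats ÷ 0.5 = 56 chords.
B: 4 × 7 = 28 beats ÷ 4 = 7 chords.
C: 4 × 7 = 28 beats ÷ 0.5 = 56 chords.
Overall: 119 chords over 12 bars → 119/12 = 119/12 chords per bar.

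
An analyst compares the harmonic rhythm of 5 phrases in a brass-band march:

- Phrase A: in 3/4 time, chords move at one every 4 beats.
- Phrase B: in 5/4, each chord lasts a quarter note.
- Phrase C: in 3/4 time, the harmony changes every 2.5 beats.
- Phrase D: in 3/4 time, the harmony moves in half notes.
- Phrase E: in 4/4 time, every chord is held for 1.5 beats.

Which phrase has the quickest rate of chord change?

Phrase B

A: 3/4 = 0.75 chords/bar.
B: 5/1 = 5 chords/bar.
C: 3/2.5 = 1.2 chords/bar.
D: 3/2 = 1.5 chords/bar.
E: 4/1.5 = 8/3 chords/bar.
Fastest is B at 5 chords/bar.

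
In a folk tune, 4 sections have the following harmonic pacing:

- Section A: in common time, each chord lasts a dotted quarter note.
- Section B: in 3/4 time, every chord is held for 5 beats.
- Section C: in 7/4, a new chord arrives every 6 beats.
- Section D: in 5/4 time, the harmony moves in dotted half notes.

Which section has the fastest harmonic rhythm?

Section A

A: each chord is 1.5 beats in 4/4, so 8/3 per bar.
B: each chord is 5 beats in 3/4, so 0.6 per bar.
C: each chord is 6 beats in 7/4, so 7/6 per bar.
D: each chord is 3 beats in 5/4, so 5/3 per bar.
Fastest is A at 8/3 chords/bar.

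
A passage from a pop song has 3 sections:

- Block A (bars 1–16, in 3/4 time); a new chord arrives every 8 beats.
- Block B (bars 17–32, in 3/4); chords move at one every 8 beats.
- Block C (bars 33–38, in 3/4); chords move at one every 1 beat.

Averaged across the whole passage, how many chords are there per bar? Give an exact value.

15/19 chords per bar

A: 16 × 3 = 48 beats ÷ 8 = 6 chords.
B: 16 × 3 = 48 beats ÷ 8 = 6 chords.
C: 6 × 3 = 18 beats ÷ 1 = 18 chords.
Overall: 30 chords over 38 bars → 30/38 = 15/19 chords per bar.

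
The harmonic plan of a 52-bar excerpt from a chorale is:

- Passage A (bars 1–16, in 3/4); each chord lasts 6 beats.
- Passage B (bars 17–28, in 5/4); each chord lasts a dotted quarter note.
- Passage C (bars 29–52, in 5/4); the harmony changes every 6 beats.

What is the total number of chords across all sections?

A: 16 bars × 3 beats = 48 beats; 6 beats/chord → 8 chords.
B: 12 bars × 5 beats = 60 beats; 1.5 beats/chord → 40 chords.
C: 24 bars × 5 beats = 120 beats; 6 beats/chord → 20 chords.
Total: 8 + 40 + 20 = 68.

68 chords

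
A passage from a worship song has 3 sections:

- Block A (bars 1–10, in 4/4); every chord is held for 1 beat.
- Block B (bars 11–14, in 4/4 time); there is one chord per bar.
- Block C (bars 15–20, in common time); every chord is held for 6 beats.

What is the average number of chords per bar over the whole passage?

A: 10 × 4 = 40 beats ÷ 1 = 40 chords.
B: 4 × 4 = 16 beats ÷ 4 = 4 chords.
C: 6 × 4 = 24 beats ÷ 6 = 4 chords.
Overall: 48 chords over 20 bars → 48/20 = 2.4 chords per bar.

2.4 chords per bar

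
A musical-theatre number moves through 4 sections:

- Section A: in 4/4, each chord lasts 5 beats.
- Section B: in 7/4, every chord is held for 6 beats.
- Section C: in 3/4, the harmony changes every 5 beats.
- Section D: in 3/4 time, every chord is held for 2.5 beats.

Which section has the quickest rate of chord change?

A: 4 beats/bar ÷ 5 beats/chord = 0.8 chords/bar.
B: 7 beats/bar ÷ 6 beats/chord = 7/6 chords/bar.
C: 3 beats/bar ÷ 5 beats/chord = 0.6 chords/bar.
D: 3 beats/bar ÷ 2.5 beats/chord = 1.2 chords/bar.
Fastest is D at 1.2 chords/bar.

Section D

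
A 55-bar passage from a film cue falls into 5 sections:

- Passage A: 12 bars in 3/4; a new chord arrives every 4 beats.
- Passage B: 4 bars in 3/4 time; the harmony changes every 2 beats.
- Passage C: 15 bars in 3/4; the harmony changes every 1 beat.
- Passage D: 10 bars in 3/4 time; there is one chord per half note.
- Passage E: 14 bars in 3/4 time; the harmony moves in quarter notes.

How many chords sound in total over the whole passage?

A: 12·3 = 36 beats, 36/4 = 9 chords.
B: 4·3 = 12 beats, 12/2 = 6 chords.
C: 15·3 = 45 beats, 45/1 = 45 chords.
D: 10·3 = 30 beats, 30/2 = 15 chords.
E: 14·3 = 42 beats, 42/1 = 42 chords.
Total: 9 + 6 + 45 + 15 + 42 = 117.

117 chords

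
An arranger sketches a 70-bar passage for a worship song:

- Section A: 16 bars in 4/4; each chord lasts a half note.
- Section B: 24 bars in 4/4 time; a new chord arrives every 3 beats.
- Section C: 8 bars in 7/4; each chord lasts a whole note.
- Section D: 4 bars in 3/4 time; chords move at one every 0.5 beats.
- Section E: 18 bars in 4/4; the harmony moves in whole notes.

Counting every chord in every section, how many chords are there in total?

120 chords

A has 64 beats and chords last 2 each, so 32 chords.
B has 96 beats and chords last 3 each, so 32 chords.
C has 56 beats and chords last 4 each, so 14 chords.
D has 12 beats and chords last 0.5 each, so 24 chords.
E has 72 beats and chords last 4 each, so 18 chords.
Total: 32 + 32 + 14 + 24 + 18 = 120.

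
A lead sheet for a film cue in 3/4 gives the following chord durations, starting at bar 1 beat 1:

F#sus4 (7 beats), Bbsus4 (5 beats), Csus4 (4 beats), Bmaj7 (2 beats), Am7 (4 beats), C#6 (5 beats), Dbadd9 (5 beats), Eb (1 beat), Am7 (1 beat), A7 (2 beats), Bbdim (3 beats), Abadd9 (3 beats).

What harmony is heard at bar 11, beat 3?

Beat 3 of bar 11 is beat (11−1)×3 + 3 = 33 overall.
Running totals: F#sus4 ends at 7, Bbsus4 ends at 12, Csus4 ends at 16, Bmaj7 ends at 18, Am7 ends at 22, C#6 ends at 27, Dbadd9 ends at 32, Eb ends at 33.
Beat 33 falls within Eb.

Eb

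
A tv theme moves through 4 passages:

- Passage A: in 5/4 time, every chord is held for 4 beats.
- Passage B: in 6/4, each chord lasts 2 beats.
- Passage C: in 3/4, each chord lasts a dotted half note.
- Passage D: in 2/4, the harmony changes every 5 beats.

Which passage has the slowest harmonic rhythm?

A: 5/4 = 1.25 chords/bar.
B: 6/2 = 3 chords/bar.
C: 3/3 = 1 chord/bar.
D: 2/5 = 0.4 chords/bar.
Slowest is D at 0.4 chords/bar.

Passage D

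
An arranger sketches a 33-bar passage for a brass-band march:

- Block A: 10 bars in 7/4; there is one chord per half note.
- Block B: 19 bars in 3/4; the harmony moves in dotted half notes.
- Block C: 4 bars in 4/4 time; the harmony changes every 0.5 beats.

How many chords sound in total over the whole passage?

A: 10·7 = 70 beats, 70/2 = 35 chords.
B: 19·3 = 57 beats, 57/3 = 19 chords.
C: 4·4 = 16 beats, 16/0.5 = 32 chords.
Total: 35 + 19 + 32 = 86.

86 chords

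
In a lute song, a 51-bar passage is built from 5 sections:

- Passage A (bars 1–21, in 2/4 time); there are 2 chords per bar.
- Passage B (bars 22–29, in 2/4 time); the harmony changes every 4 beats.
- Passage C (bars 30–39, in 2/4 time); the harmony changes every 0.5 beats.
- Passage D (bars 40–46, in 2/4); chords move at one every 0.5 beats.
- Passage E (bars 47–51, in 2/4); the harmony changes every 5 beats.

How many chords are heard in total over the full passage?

116 chords

A: 21 bars × 2 beats = 42 beats; 1 beat/chord → 42 chords.
B: 8 bars × 2 beats = 16 beats; 4 beats/chord → 4 chords.
C: 10 bars × 2 beats = 20 beats; 0.5 beats/chord → 40 chords.
D: 7 bars × 2 beats = 14 beats; 0.5 beats/chord → 28 chords.
E: 5 bars × 2 beats = 10 beats; 5 beats/chord → 2 chords.
Total: 42 + 4 + 40 + 28 + 2 = 116.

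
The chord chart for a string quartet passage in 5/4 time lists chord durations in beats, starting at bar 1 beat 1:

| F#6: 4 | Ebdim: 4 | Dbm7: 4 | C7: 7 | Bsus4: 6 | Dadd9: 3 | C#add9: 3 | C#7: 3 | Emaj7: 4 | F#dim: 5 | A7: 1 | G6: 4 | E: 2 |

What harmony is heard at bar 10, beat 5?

Beat 5 of bar 10 is beat (10−1)×5 + 5 = 50 overall.
Running totals: F#6 ends at 4, Ebdim ends at 8, Dbm7 ends at 12, C7 ends at 19, Bsus4 ends at 25, Dadd9 ends at 28, C#add9 ends at 31, C#7 ends at 34, Emaj7 ends at 38, F#dim ends at 43, A7 ends at 44, G6 ends at 48, E ends at 50.
Beat 50 falls within E.

E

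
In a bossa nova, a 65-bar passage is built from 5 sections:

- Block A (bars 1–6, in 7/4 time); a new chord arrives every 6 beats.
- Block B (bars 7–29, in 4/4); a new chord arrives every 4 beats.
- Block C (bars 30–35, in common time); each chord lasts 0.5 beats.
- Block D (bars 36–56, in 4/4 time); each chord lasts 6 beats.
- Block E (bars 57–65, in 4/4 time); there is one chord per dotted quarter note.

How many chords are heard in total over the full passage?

A has 42 beats and chords last 6 each, so 7 chords.
B has 92 beats and chords last 4 each, so 23 chords.
C has 24 beats and chords last 0.5 each, so 48 chords.
D has 84 beats and chords last 6 each, so 14 chords.
E has 36 beats and chords last 1.5 each, so 24 chords.
Total: 7 + 23 + 48 + 14 + 24 = 116.

116 chords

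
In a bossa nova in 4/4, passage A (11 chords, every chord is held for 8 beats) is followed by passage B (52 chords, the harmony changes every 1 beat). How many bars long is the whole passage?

A: 11 × 8 = 88 beats = 22 bars.
B: 52 × 1 = 52 beats = 13 bars.
Total: 22 + 13 = 35 bars.

35 bars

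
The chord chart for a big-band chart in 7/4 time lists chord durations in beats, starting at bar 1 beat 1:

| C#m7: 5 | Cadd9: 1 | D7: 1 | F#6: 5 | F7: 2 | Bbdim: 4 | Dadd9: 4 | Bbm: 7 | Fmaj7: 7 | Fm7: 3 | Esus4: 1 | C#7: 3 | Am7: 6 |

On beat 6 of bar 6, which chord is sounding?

C#7

Beat 6 of bar 6 is beat (6−1)×7 + 6 = 41 overall.
Running totals: C#m7 ends at 5, Cadd9 ends at 6, D7 ends at 7, F#6 ends at 12, F7 ends at 14, Bbdim ends at 18, Dadd9 ends at 22, Bbm ends at 29, Fmaj7 ends at 36, Fm7 ends at 39, Esus4 ends at 40, C#7 ends at 43.
Beat 41 falls within C#7.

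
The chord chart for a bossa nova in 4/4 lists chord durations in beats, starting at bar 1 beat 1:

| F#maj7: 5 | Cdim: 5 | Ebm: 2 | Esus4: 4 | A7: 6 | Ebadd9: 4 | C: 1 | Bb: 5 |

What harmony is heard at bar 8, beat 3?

Beat 3 of bar 8 is beat (8−1)×4 + 3 = 31 overall.
Running totals: F#maj7 ends at 5, Cdim ends at 10, Ebm ends at 12, Esus4 ends at 16, A7 ends at 22, Ebadd9 ends at 26, C ends at 27, Bb ends at 32.
Beat 31 falls within Bb.

Bb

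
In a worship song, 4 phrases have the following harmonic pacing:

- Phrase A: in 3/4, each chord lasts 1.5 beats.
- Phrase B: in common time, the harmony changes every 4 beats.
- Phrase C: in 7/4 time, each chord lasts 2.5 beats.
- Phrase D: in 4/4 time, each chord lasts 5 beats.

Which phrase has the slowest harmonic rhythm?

A: 3 beats/bar ÷ 1.5 beats/chord = 2 chords/bar.
B: 4 beats/bar ÷ 4 beats/chord = 1 chord/bar.
C: 7 beats/bar ÷ 2.5 beats/chord = 2.8 chords/bar.
D: 4 beats/bar ÷ 5 beats/chord = 0.8 chords/bar.
Slowest is D at 0.8 chords/bar.

Phrase D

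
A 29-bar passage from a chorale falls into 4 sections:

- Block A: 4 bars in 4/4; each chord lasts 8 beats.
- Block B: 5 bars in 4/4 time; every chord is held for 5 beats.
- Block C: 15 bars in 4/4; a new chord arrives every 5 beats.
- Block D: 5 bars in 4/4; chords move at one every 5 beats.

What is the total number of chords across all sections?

A: 4·4 = 16 beats, 16/8 = 2 chords.
B: 5·4 = 20 beats, 20/5 = 4 chords.
C: 15·4 = 60 beats, 60/5 = 12 chords.
D: 5·4 = 20 beats, 20/5 = 4 chords.
Total: 2 + 4 + 12 + 4 = 22.

22 chords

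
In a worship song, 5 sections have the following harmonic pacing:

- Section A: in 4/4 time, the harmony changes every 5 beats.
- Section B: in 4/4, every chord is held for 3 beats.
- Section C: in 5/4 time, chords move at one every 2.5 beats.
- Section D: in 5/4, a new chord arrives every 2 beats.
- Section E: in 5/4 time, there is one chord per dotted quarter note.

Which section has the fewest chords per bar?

A: each chord is 5 beats in 4/4, so 0.8 per bar.
B: each chord is 3 beats in 4/4, so 4/3 per bar.
C: each chord is 2.5 beats in 5/4, so 2 per bar.
D: each chord is 2 beats in 5/4, so 2.5 per bar.
E: each chord is 1.5 beats in 5/4, so 10/3 per bar.
Slowest is A at 0.8 chords/bar.

Section A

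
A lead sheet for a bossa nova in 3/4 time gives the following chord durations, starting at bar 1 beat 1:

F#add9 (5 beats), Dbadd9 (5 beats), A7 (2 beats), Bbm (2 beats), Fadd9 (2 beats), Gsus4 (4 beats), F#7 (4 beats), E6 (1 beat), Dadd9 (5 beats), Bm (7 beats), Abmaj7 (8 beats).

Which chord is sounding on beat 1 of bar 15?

Abmaj7

Beat 1 of bar 15 is beat (15−1)×3 + 1 = 43 overall.
Running totals: F#add9 ends at 5, Dbadd9 ends at 10, A7 ends at 12, Bbm ends at 14, Fadd9 ends at 16, Gsus4 ends at 20, F#7 ends at 24, E6 ends at 25, Dadd9 ends at 30, Bm ends at 37, Abmaj7 ends at 45.
Beat 43 falls within Abmaj7.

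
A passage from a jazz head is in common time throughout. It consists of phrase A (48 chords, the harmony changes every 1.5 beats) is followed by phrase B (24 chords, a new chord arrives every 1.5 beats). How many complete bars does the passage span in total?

27 bars

A: 48 × 1.5 = 72 beats = 18 bars.
B: 24 × 1.5 = 36 beats = 9 bars.
Total: 18 + 9 = 27 bars.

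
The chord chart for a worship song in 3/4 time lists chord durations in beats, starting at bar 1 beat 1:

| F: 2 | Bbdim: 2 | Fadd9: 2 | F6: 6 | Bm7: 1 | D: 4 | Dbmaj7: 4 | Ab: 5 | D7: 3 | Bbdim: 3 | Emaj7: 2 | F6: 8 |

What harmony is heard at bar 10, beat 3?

Beat 3 of bar 10 is beat (10−1)×3 + 3 = 30 overall.
Running totals: F ends at 2, Bbdim ends at 4, Fadd9 ends at 6, F6 ends at 12, Bm7 ends at 13, D ends at 17, Dbmaj7 ends at 21, Ab ends at 26, D7 ends at 29, Bbdim ends at 32.
Beat 30 falls within Bbdim.

Bbdim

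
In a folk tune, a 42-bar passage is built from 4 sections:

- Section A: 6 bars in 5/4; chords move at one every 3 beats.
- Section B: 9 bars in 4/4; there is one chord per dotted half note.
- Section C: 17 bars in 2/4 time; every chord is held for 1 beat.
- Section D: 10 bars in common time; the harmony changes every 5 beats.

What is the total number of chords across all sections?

64 chords

A has 30 beats and chords last 3 each, so 10 chords.
B has 36 beats and chords last 3 each, so 12 chords.
C has 34 beats and chords last 1 each, so 34 chords.
D has 40 beats and chords last 5 each, so 8 chords.
Total: 10 + 12 + 34 + 8 = 64.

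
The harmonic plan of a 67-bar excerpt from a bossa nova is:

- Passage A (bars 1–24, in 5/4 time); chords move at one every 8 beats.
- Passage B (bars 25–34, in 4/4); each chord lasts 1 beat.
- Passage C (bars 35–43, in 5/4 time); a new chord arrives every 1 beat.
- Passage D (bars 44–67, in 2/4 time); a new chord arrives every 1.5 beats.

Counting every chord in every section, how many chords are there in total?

132 chords

A has 120 beats and chords last 8 each, so 15 chords.
B has 40 beats and chords last 1 each, so 40 chords.
C has 45 beats and chords last 1 each, so 45 chords.
D has 48 beats and chords last 1.5 each, so 32 chords.
Total: 15 + 40 + 45 + 32 = 132.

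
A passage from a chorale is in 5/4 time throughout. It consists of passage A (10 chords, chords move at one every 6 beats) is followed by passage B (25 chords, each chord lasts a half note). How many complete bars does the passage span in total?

22 bars

A: 10 × 6 = 60 beats = 12 bars.
B: 25 × 2 = 50 beats = 10 bars.
Total: 12 + 10 = 22 bars.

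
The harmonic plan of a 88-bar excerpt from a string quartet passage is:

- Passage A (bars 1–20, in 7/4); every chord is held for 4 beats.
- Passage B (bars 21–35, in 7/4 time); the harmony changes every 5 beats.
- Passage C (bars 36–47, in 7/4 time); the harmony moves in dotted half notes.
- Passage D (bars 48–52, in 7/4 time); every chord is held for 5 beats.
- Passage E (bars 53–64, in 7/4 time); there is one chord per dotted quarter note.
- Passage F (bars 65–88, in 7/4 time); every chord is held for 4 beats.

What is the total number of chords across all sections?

A has 140 beats and chords last 4 each, so 35 chords.
B has 105 beats and chords last 5 each, so 21 chords.
C has 84 beats and chords last 3 each, so 28 chords.
D has 35 beats and chords last 5 each, so 7 chords.
E has 84 beats and chords last 1.5 each, so 56 chords.
F has 168 beats and chords last 4 each, so 42 chords.
Total: 35 + 21 + 28 + 7 + 56 + 42 = 189.

189 chords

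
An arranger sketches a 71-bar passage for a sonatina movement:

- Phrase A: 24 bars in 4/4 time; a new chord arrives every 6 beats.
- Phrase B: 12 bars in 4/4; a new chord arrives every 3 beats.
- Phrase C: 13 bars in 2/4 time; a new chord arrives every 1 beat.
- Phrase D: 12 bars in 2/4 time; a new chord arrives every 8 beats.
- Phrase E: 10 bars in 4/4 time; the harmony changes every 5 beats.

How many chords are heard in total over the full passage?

69 chords

A: 24 bars × 4 beats = 96 beats; 6 beats/chord → 16 chords.
B: 12 bars × 4 beats = 48 beats; 3 beats/chord → 16 chords.
C: 13 bars × 2 beats = 26 beats; 1 beat/chord → 26 chords.
D: 12 bars × 2 beats = 24 beats; 8 beats/chord → 3 chords.
E: 10 bars × 4 beats = 40 beats; 5 beats/chord → 8 chords.
Total: 16 + 16 + 26 + 3 + 8 = 69.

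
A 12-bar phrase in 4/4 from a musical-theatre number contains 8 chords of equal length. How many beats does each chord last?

12 bars × 4 beats/bar = 48 beats total.
48 beats ÷ 8 chords = 6 beats per chord.

6 beats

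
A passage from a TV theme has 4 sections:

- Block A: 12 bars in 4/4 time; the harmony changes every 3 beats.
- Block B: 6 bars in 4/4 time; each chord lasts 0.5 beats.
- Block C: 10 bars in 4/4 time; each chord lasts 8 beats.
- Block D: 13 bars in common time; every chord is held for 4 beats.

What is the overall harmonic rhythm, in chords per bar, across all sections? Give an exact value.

2 chords per bar

A: 12 bars of 4 beats is 48 beats; at 3 beats each that's 16 chords.
B: 6 bars of 4 beats is 24 beats; at 0.5 beats each that's 48 chords.
C: 10 bars of 4 beats is 40 beats; at 8 beats each that's 5 chords.
D: 13 bars of 4 beats is 52 beats; at 4 beats each that's 13 chords.
Overall: 82 chords over 41 bars → 82/41 = 2 chords per bar.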